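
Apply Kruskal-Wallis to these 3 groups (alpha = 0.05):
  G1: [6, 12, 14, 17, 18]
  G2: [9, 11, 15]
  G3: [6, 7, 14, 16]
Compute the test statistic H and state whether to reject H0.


Step 1: Combine all N = 12 observations and assign midranks.
sorted (value, group, rank): (6,G1,1.5), (6,G3,1.5), (7,G3,3), (9,G2,4), (11,G2,5), (12,G1,6), (14,G1,7.5), (14,G3,7.5), (15,G2,9), (16,G3,10), (17,G1,11), (18,G1,12)
Step 2: Sum ranks within each group.
R_1 = 38 (n_1 = 5)
R_2 = 18 (n_2 = 3)
R_3 = 22 (n_3 = 4)
Step 3: H = 12/(N(N+1)) * sum(R_i^2/n_i) - 3(N+1)
     = 12/(12*13) * (38^2/5 + 18^2/3 + 22^2/4) - 3*13
     = 0.076923 * 517.8 - 39
     = 0.830769.
Step 4: Ties present; correction factor C = 1 - 12/(12^3 - 12) = 0.993007. Corrected H = 0.830769 / 0.993007 = 0.836620.
Step 5: Under H0, H ~ chi^2(2); p-value = 0.658158.
Step 6: alpha = 0.05. fail to reject H0.

H = 0.8366, df = 2, p = 0.658158, fail to reject H0.


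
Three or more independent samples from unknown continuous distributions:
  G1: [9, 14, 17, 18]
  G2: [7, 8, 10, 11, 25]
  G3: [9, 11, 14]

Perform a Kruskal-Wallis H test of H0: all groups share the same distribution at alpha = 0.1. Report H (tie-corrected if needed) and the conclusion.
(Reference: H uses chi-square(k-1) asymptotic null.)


Step 1: Combine all N = 12 observations and assign midranks.
sorted (value, group, rank): (7,G2,1), (8,G2,2), (9,G1,3.5), (9,G3,3.5), (10,G2,5), (11,G2,6.5), (11,G3,6.5), (14,G1,8.5), (14,G3,8.5), (17,G1,10), (18,G1,11), (25,G2,12)
Step 2: Sum ranks within each group.
R_1 = 33 (n_1 = 4)
R_2 = 26.5 (n_2 = 5)
R_3 = 18.5 (n_3 = 3)
Step 3: H = 12/(N(N+1)) * sum(R_i^2/n_i) - 3(N+1)
     = 12/(12*13) * (33^2/4 + 26.5^2/5 + 18.5^2/3) - 3*13
     = 0.076923 * 526.783 - 39
     = 1.521795.
Step 4: Ties present; correction factor C = 1 - 18/(12^3 - 12) = 0.989510. Corrected H = 1.521795 / 0.989510 = 1.537927.
Step 5: Under H0, H ~ chi^2(2); p-value = 0.463493.
Step 6: alpha = 0.1. fail to reject H0.

H = 1.5379, df = 2, p = 0.463493, fail to reject H0.


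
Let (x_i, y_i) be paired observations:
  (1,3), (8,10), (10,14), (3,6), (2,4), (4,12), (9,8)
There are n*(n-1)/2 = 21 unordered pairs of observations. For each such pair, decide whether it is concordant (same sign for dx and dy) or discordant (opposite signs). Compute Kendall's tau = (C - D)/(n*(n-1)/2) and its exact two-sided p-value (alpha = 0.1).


Step 1: Enumerate the 21 unordered pairs (i,j) with i<j and classify each by sign(x_j-x_i) * sign(y_j-y_i).
  (1,2):dx=+7,dy=+7->C; (1,3):dx=+9,dy=+11->C; (1,4):dx=+2,dy=+3->C; (1,5):dx=+1,dy=+1->C
  (1,6):dx=+3,dy=+9->C; (1,7):dx=+8,dy=+5->C; (2,3):dx=+2,dy=+4->C; (2,4):dx=-5,dy=-4->C
  (2,5):dx=-6,dy=-6->C; (2,6):dx=-4,dy=+2->D; (2,7):dx=+1,dy=-2->D; (3,4):dx=-7,dy=-8->C
  (3,5):dx=-8,dy=-10->C; (3,6):dx=-6,dy=-2->C; (3,7):dx=-1,dy=-6->C; (4,5):dx=-1,dy=-2->C
  (4,6):dx=+1,dy=+6->C; (4,7):dx=+6,dy=+2->C; (5,6):dx=+2,dy=+8->C; (5,7):dx=+7,dy=+4->C
  (6,7):dx=+5,dy=-4->D
Step 2: C = 18, D = 3, total pairs = 21.
Step 3: tau = (C - D)/(n(n-1)/2) = (18 - 3)/21 = 0.714286.
Step 4: Exact two-sided p-value (enumerate n! = 5040 permutations of y under H0): p = 0.030159.
Step 5: alpha = 0.1. reject H0.

tau_b = 0.7143 (C=18, D=3), p = 0.030159, reject H0.


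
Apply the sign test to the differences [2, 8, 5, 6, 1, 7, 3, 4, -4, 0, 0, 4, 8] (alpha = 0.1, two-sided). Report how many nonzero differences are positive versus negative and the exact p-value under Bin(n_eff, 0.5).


Step 1: Discard zero differences. Original n = 13; n_eff = number of nonzero differences = 11.
Nonzero differences (with sign): +2, +8, +5, +6, +1, +7, +3, +4, -4, +4, +8
Step 2: Count signs: positive = 10, negative = 1.
Step 3: Under H0: P(positive) = 0.5, so the number of positives S ~ Bin(11, 0.5).
Step 4: Two-sided exact p-value = sum of Bin(11,0.5) probabilities at or below the observed probability = 0.011719.
Step 5: alpha = 0.1. reject H0.

n_eff = 11, pos = 10, neg = 1, p = 0.011719, reject H0.


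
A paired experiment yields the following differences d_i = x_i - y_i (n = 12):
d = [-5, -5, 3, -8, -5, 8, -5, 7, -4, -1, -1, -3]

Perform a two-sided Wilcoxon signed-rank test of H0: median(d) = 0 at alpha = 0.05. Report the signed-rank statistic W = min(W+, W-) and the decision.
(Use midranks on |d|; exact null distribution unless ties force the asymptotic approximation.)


Step 1: Drop any zero differences (none here) and take |d_i|.
|d| = [5, 5, 3, 8, 5, 8, 5, 7, 4, 1, 1, 3]
Step 2: Midrank |d_i| (ties get averaged ranks).
ranks: |5|->7.5, |5|->7.5, |3|->3.5, |8|->11.5, |5|->7.5, |8|->11.5, |5|->7.5, |7|->10, |4|->5, |1|->1.5, |1|->1.5, |3|->3.5
Step 3: Attach original signs; sum ranks with positive sign and with negative sign.
W+ = 3.5 + 11.5 + 10 = 25
W- = 7.5 + 7.5 + 11.5 + 7.5 + 7.5 + 5 + 1.5 + 1.5 + 3.5 = 53
(Check: W+ + W- = 78 should equal n(n+1)/2 = 78.)
Step 4: Test statistic W = min(W+, W-) = 25.
Step 5: Ties in |d|, so use the tie-corrected normal approximation.
        E[W] = n(n+1)/4 = 12*13/4 = 39.
        Tie groups: |d|=1 (t=2), |d|=3 (t=2), |d|=5 (t=4), |d|=8 (t=2); sum(t^3 - t) = 78.
        Var[W] = n(n+1)(2n+1)/24 - sum(t^3-t)/48 = 3900/24 - 78/48 = 160.875.
        z = (W - E[W]) / sqrt(Var[W]) = (25 - 39) / 12.6837 = -1.1038.
        Two-sided p = 2*Phi(z) = 0.269687.
Step 6: alpha = 0.05. fail to reject H0.

W+ = 25, W- = 53, W = min = 25, p = 0.269687, fail to reject H0.


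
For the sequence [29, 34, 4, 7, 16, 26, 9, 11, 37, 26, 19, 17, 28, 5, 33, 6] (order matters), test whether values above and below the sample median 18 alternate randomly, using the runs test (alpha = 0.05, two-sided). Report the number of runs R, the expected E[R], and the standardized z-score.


Step 1: Compute median = 18; label A = above, B = below.
Labels in order: AABBBABBAAABABAB  (n_A = 8, n_B = 8)
Step 2: Count runs R = 10.
Step 3: Under H0 (random ordering), E[R] = 2*n_A*n_B/(n_A+n_B) + 1 = 2*8*8/16 + 1 = 9.0000.
        Var[R] = 2*n_A*n_B*(2*n_A*n_B - n_A - n_B) / ((n_A+n_B)^2 * (n_A+n_B-1)) = 14336/3840 = 3.7333.
        SD[R] = 1.9322.
Step 4: Continuity-corrected z = (R - 0.5 - E[R]) / SD[R] = (10 - 0.5 - 9.0000) / 1.9322 = 0.2588.
Step 5: Two-sided p-value via normal approximation = 2*(1 - Phi(|z|)) = 0.795809.
Step 6: alpha = 0.05. fail to reject H0.

R = 10, z = 0.2588, p = 0.795809, fail to reject H0.


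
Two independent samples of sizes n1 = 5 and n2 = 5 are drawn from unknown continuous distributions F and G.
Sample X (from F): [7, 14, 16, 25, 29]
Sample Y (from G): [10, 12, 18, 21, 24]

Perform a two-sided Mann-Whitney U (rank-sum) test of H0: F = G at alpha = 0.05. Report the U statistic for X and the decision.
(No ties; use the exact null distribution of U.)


Step 1: Combine and sort all 10 observations; assign midranks.
sorted (value, group): (7,X), (10,Y), (12,Y), (14,X), (16,X), (18,Y), (21,Y), (24,Y), (25,X), (29,X)
ranks: 7->1, 10->2, 12->3, 14->4, 16->5, 18->6, 21->7, 24->8, 25->9, 29->10
Step 2: Rank sum for X: R1 = 1 + 4 + 5 + 9 + 10 = 29.
Step 3: U_X = R1 - n1(n1+1)/2 = 29 - 5*6/2 = 29 - 15 = 14.
       U_Y = n1*n2 - U_X = 25 - 14 = 11.
Step 4: No ties, so the exact null distribution of U (based on enumerating the C(10,5) = 252 equally likely rank assignments) gives the two-sided p-value.
Step 5: p-value = 0.841270; compare to alpha = 0.05. fail to reject H0.

U_X = 14, p = 0.841270, fail to reject H0 at alpha = 0.05.


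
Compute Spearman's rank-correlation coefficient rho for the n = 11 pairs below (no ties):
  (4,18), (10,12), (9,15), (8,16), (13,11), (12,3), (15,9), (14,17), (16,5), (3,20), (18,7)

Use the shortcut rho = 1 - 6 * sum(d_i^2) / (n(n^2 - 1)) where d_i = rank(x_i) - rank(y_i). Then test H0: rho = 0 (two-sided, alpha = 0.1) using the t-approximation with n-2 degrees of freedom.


Step 1: Rank x and y separately (midranks; no ties here).
rank(x): 4->2, 10->5, 9->4, 8->3, 13->7, 12->6, 15->9, 14->8, 16->10, 3->1, 18->11
rank(y): 18->10, 12->6, 15->7, 16->8, 11->5, 3->1, 9->4, 17->9, 5->2, 20->11, 7->3
Step 2: d_i = R_x(i) - R_y(i); compute d_i^2.
  (2-10)^2=64, (5-6)^2=1, (4-7)^2=9, (3-8)^2=25, (7-5)^2=4, (6-1)^2=25, (9-4)^2=25, (8-9)^2=1, (10-2)^2=64, (1-11)^2=100, (11-3)^2=64
sum(d^2) = 382.
Step 3: rho = 1 - 6*382 / (11*(11^2 - 1)) = 1 - 2292/1320 = -0.736364.
Step 4: Under H0, t = rho * sqrt((n-2)/(1-rho^2)) = -3.2651 ~ t(9).
Step 5: Two-sided p-value from the t-distribution with 9 df = 0.009760.
Step 6: alpha = 0.1. reject H0.

rho = -0.7364, p = 0.009760, reject H0 at alpha = 0.1.


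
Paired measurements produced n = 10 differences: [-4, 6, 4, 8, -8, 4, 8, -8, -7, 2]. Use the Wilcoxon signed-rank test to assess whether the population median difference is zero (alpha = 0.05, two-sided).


Step 1: Drop any zero differences (none here) and take |d_i|.
|d| = [4, 6, 4, 8, 8, 4, 8, 8, 7, 2]
Step 2: Midrank |d_i| (ties get averaged ranks).
ranks: |4|->3, |6|->5, |4|->3, |8|->8.5, |8|->8.5, |4|->3, |8|->8.5, |8|->8.5, |7|->6, |2|->1
Step 3: Attach original signs; sum ranks with positive sign and with negative sign.
W+ = 5 + 3 + 8.5 + 3 + 8.5 + 1 = 29
W- = 3 + 8.5 + 8.5 + 6 = 26
(Check: W+ + W- = 55 should equal n(n+1)/2 = 55.)
Step 4: Test statistic W = min(W+, W-) = 26.
Step 5: Ties in |d|, so use the tie-corrected normal approximation.
        E[W] = n(n+1)/4 = 10*11/4 = 27.5.
        Tie groups: |d|=4 (t=3), |d|=8 (t=4); sum(t^3 - t) = 84.
        Var[W] = n(n+1)(2n+1)/24 - sum(t^3-t)/48 = 2310/24 - 84/48 = 94.5.
        z = (W - E[W]) / sqrt(Var[W]) = (26 - 27.5) / 9.7211 = -0.1543.
        Two-sided p = 2*Phi(z) = 0.877371.
Step 6: alpha = 0.05. fail to reject H0.

W+ = 29, W- = 26, W = min = 26, p = 0.877371, fail to reject H0.


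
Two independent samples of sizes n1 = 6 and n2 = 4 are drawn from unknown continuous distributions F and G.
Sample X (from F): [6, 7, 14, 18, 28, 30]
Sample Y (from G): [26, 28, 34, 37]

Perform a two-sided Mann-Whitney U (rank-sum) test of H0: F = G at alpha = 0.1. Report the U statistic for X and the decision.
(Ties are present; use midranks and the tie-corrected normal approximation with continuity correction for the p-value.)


Step 1: Combine and sort all 10 observations; assign midranks.
sorted (value, group): (6,X), (7,X), (14,X), (18,X), (26,Y), (28,X), (28,Y), (30,X), (34,Y), (37,Y)
ranks: 6->1, 7->2, 14->3, 18->4, 26->5, 28->6.5, 28->6.5, 30->8, 34->9, 37->10
Step 2: Rank sum for X: R1 = 1 + 2 + 3 + 4 + 6.5 + 8 = 24.5.
Step 3: U_X = R1 - n1(n1+1)/2 = 24.5 - 6*7/2 = 24.5 - 21 = 3.5.
       U_Y = n1*n2 - U_X = 24 - 3.5 = 20.5.
Step 4: Ties are present, so use the tie-corrected normal approximation (with continuity correction) for the p-value.
Step 5: p-value = 0.087118; compare to alpha = 0.1. reject H0.

U_X = 3.5, p = 0.087118, reject H0 at alpha = 0.1.


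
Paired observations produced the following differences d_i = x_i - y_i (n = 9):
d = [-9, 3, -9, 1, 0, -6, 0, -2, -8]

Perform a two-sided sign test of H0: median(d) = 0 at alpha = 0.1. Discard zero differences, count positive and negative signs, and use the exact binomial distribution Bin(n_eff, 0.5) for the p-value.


Step 1: Discard zero differences. Original n = 9; n_eff = number of nonzero differences = 7.
Nonzero differences (with sign): -9, +3, -9, +1, -6, -2, -8
Step 2: Count signs: positive = 2, negative = 5.
Step 3: Under H0: P(positive) = 0.5, so the number of positives S ~ Bin(7, 0.5).
Step 4: Two-sided exact p-value = sum of Bin(7,0.5) probabilities at or below the observed probability = 0.453125.
Step 5: alpha = 0.1. fail to reject H0.

n_eff = 7, pos = 2, neg = 5, p = 0.453125, fail to reject H0.


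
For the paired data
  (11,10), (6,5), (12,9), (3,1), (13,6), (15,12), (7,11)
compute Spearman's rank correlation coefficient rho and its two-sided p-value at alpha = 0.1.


Step 1: Rank x and y separately (midranks; no ties here).
rank(x): 11->4, 6->2, 12->5, 3->1, 13->6, 15->7, 7->3
rank(y): 10->5, 5->2, 9->4, 1->1, 6->3, 12->7, 11->6
Step 2: d_i = R_x(i) - R_y(i); compute d_i^2.
  (4-5)^2=1, (2-2)^2=0, (5-4)^2=1, (1-1)^2=0, (6-3)^2=9, (7-7)^2=0, (3-6)^2=9
sum(d^2) = 20.
Step 3: rho = 1 - 6*20 / (7*(7^2 - 1)) = 1 - 120/336 = 0.642857.
Step 4: Under H0, t = rho * sqrt((n-2)/(1-rho^2)) = 1.8766 ~ t(5).
Step 5: Two-sided p-value from the t-distribution with 5 df = 0.119392.
Step 6: alpha = 0.1. fail to reject H0.

rho = 0.6429, p = 0.119392, fail to reject H0 at alpha = 0.1.


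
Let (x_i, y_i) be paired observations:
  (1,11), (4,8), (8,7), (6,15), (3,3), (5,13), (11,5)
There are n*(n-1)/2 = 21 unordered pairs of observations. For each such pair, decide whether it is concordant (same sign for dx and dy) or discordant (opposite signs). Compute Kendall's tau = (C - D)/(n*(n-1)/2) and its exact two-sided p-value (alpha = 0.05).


Step 1: Enumerate the 21 unordered pairs (i,j) with i<j and classify each by sign(x_j-x_i) * sign(y_j-y_i).
  (1,2):dx=+3,dy=-3->D; (1,3):dx=+7,dy=-4->D; (1,4):dx=+5,dy=+4->C; (1,5):dx=+2,dy=-8->D
  (1,6):dx=+4,dy=+2->C; (1,7):dx=+10,dy=-6->D; (2,3):dx=+4,dy=-1->D; (2,4):dx=+2,dy=+7->C
  (2,5):dx=-1,dy=-5->C; (2,6):dx=+1,dy=+5->C; (2,7):dx=+7,dy=-3->D; (3,4):dx=-2,dy=+8->D
  (3,5):dx=-5,dy=-4->C; (3,6):dx=-3,dy=+6->D; (3,7):dx=+3,dy=-2->D; (4,5):dx=-3,dy=-12->C
  (4,6):dx=-1,dy=-2->C; (4,7):dx=+5,dy=-10->D; (5,6):dx=+2,dy=+10->C; (5,7):dx=+8,dy=+2->C
  (6,7):dx=+6,dy=-8->D
Step 2: C = 10, D = 11, total pairs = 21.
Step 3: tau = (C - D)/(n(n-1)/2) = (10 - 11)/21 = -0.047619.
Step 4: Exact two-sided p-value (enumerate n! = 5040 permutations of y under H0): p = 1.000000.
Step 5: alpha = 0.05. fail to reject H0.

tau_b = -0.0476 (C=10, D=11), p = 1.000000, fail to reject H0.


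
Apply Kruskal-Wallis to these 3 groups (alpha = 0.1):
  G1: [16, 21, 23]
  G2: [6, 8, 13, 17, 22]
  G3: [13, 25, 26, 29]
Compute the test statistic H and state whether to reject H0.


Step 1: Combine all N = 12 observations and assign midranks.
sorted (value, group, rank): (6,G2,1), (8,G2,2), (13,G2,3.5), (13,G3,3.5), (16,G1,5), (17,G2,6), (21,G1,7), (22,G2,8), (23,G1,9), (25,G3,10), (26,G3,11), (29,G3,12)
Step 2: Sum ranks within each group.
R_1 = 21 (n_1 = 3)
R_2 = 20.5 (n_2 = 5)
R_3 = 36.5 (n_3 = 4)
Step 3: H = 12/(N(N+1)) * sum(R_i^2/n_i) - 3(N+1)
     = 12/(12*13) * (21^2/3 + 20.5^2/5 + 36.5^2/4) - 3*13
     = 0.076923 * 564.112 - 39
     = 4.393269.
Step 4: Ties present; correction factor C = 1 - 6/(12^3 - 12) = 0.996503. Corrected H = 4.393269 / 0.996503 = 4.408684.
Step 5: Under H0, H ~ chi^2(2); p-value = 0.110323.
Step 6: alpha = 0.1. fail to reject H0.

H = 4.4087, df = 2, p = 0.110323, fail to reject H0.


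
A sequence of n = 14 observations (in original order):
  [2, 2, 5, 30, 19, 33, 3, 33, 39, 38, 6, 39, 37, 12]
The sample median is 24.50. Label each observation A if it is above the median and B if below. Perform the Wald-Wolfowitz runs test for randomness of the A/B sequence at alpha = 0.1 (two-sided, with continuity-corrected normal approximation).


Step 1: Compute median = 24.50; label A = above, B = below.
Labels in order: BBBABABAAABAAB  (n_A = 7, n_B = 7)
Step 2: Count runs R = 9.
Step 3: Under H0 (random ordering), E[R] = 2*n_A*n_B/(n_A+n_B) + 1 = 2*7*7/14 + 1 = 8.0000.
        Var[R] = 2*n_A*n_B*(2*n_A*n_B - n_A - n_B) / ((n_A+n_B)^2 * (n_A+n_B-1)) = 8232/2548 = 3.2308.
        SD[R] = 1.7974.
Step 4: Continuity-corrected z = (R - 0.5 - E[R]) / SD[R] = (9 - 0.5 - 8.0000) / 1.7974 = 0.2782.
Step 5: Two-sided p-value via normal approximation = 2*(1 - Phi(|z|)) = 0.780879.
Step 6: alpha = 0.1. fail to reject H0.

R = 9, z = 0.2782, p = 0.780879, fail to reject H0.


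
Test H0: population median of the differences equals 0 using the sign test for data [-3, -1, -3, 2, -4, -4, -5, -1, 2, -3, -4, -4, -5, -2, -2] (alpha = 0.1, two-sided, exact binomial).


Step 1: Discard zero differences. Original n = 15; n_eff = number of nonzero differences = 15.
Nonzero differences (with sign): -3, -1, -3, +2, -4, -4, -5, -1, +2, -3, -4, -4, -5, -2, -2
Step 2: Count signs: positive = 2, negative = 13.
Step 3: Under H0: P(positive) = 0.5, so the number of positives S ~ Bin(15, 0.5).
Step 4: Two-sided exact p-value = sum of Bin(15,0.5) probabilities at or below the observed probability = 0.007385.
Step 5: alpha = 0.1. reject H0.

n_eff = 15, pos = 2, neg = 13, p = 0.007385, reject H0.


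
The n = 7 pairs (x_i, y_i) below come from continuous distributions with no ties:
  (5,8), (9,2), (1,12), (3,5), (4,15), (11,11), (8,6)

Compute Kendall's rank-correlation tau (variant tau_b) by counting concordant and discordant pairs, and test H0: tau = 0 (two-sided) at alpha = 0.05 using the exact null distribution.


Step 1: Enumerate the 21 unordered pairs (i,j) with i<j and classify each by sign(x_j-x_i) * sign(y_j-y_i).
  (1,2):dx=+4,dy=-6->D; (1,3):dx=-4,dy=+4->D; (1,4):dx=-2,dy=-3->C; (1,5):dx=-1,dy=+7->D
  (1,6):dx=+6,dy=+3->C; (1,7):dx=+3,dy=-2->D; (2,3):dx=-8,dy=+10->D; (2,4):dx=-6,dy=+3->D
  (2,5):dx=-5,dy=+13->D; (2,6):dx=+2,dy=+9->C; (2,7):dx=-1,dy=+4->D; (3,4):dx=+2,dy=-7->D
  (3,5):dx=+3,dy=+3->C; (3,6):dx=+10,dy=-1->D; (3,7):dx=+7,dy=-6->D; (4,5):dx=+1,dy=+10->C
  (4,6):dx=+8,dy=+6->C; (4,7):dx=+5,dy=+1->C; (5,6):dx=+7,dy=-4->D; (5,7):dx=+4,dy=-9->D
  (6,7):dx=-3,dy=-5->C
Step 2: C = 8, D = 13, total pairs = 21.
Step 3: tau = (C - D)/(n(n-1)/2) = (8 - 13)/21 = -0.238095.
Step 4: Exact two-sided p-value (enumerate n! = 5040 permutations of y under H0): p = 0.561905.
Step 5: alpha = 0.05. fail to reject H0.

tau_b = -0.2381 (C=8, D=13), p = 0.561905, fail to reject H0.


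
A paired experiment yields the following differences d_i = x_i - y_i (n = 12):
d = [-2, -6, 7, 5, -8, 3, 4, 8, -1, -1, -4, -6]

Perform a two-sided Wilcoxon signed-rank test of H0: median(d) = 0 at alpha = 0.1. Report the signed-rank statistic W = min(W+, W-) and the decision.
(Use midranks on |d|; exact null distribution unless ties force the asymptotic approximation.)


Step 1: Drop any zero differences (none here) and take |d_i|.
|d| = [2, 6, 7, 5, 8, 3, 4, 8, 1, 1, 4, 6]
Step 2: Midrank |d_i| (ties get averaged ranks).
ranks: |2|->3, |6|->8.5, |7|->10, |5|->7, |8|->11.5, |3|->4, |4|->5.5, |8|->11.5, |1|->1.5, |1|->1.5, |4|->5.5, |6|->8.5
Step 3: Attach original signs; sum ranks with positive sign and with negative sign.
W+ = 10 + 7 + 4 + 5.5 + 11.5 = 38
W- = 3 + 8.5 + 11.5 + 1.5 + 1.5 + 5.5 + 8.5 = 40
(Check: W+ + W- = 78 should equal n(n+1)/2 = 78.)
Step 4: Test statistic W = min(W+, W-) = 38.
Step 5: Ties in |d|, so use the tie-corrected normal approximation.
        E[W] = n(n+1)/4 = 12*13/4 = 39.
        Tie groups: |d|=1 (t=2), |d|=4 (t=2), |d|=6 (t=2), |d|=8 (t=2); sum(t^3 - t) = 24.
        Var[W] = n(n+1)(2n+1)/24 - sum(t^3-t)/48 = 3900/24 - 24/48 = 162.
        z = (W - E[W]) / sqrt(Var[W]) = (38 - 39) / 12.7279 = -0.0786.
        Two-sided p = 2*Phi(z) = 0.937377.
Step 6: alpha = 0.1. fail to reject H0.

W+ = 38, W- = 40, W = min = 38, p = 0.937377, fail to reject H0.


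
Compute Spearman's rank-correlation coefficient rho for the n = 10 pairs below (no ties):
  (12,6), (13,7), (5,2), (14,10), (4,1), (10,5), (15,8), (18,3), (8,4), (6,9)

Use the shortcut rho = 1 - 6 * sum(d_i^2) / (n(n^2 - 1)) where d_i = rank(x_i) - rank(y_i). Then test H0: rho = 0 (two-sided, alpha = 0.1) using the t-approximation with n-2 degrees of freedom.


Step 1: Rank x and y separately (midranks; no ties here).
rank(x): 12->6, 13->7, 5->2, 14->8, 4->1, 10->5, 15->9, 18->10, 8->4, 6->3
rank(y): 6->6, 7->7, 2->2, 10->10, 1->1, 5->5, 8->8, 3->3, 4->4, 9->9
Step 2: d_i = R_x(i) - R_y(i); compute d_i^2.
  (6-6)^2=0, (7-7)^2=0, (2-2)^2=0, (8-10)^2=4, (1-1)^2=0, (5-5)^2=0, (9-8)^2=1, (10-3)^2=49, (4-4)^2=0, (3-9)^2=36
sum(d^2) = 90.
Step 3: rho = 1 - 6*90 / (10*(10^2 - 1)) = 1 - 540/990 = 0.454545.
Step 4: Under H0, t = rho * sqrt((n-2)/(1-rho^2)) = 1.4434 ~ t(8).
Step 5: Two-sided p-value from the t-distribution with 8 df = 0.186905.
Step 6: alpha = 0.1. fail to reject H0.

rho = 0.4545, p = 0.186905, fail to reject H0 at alpha = 0.1.


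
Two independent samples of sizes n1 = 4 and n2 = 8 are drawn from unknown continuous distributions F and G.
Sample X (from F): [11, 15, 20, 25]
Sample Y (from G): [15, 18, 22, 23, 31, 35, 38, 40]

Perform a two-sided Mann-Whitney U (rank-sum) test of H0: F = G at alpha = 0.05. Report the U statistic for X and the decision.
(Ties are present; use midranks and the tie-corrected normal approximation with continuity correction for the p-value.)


Step 1: Combine and sort all 12 observations; assign midranks.
sorted (value, group): (11,X), (15,X), (15,Y), (18,Y), (20,X), (22,Y), (23,Y), (25,X), (31,Y), (35,Y), (38,Y), (40,Y)
ranks: 11->1, 15->2.5, 15->2.5, 18->4, 20->5, 22->6, 23->7, 25->8, 31->9, 35->10, 38->11, 40->12
Step 2: Rank sum for X: R1 = 1 + 2.5 + 5 + 8 = 16.5.
Step 3: U_X = R1 - n1(n1+1)/2 = 16.5 - 4*5/2 = 16.5 - 10 = 6.5.
       U_Y = n1*n2 - U_X = 32 - 6.5 = 25.5.
Step 4: Ties are present, so use the tie-corrected normal approximation (with continuity correction) for the p-value.
Step 5: p-value = 0.125707; compare to alpha = 0.05. fail to reject H0.

U_X = 6.5, p = 0.125707, fail to reject H0 at alpha = 0.05.


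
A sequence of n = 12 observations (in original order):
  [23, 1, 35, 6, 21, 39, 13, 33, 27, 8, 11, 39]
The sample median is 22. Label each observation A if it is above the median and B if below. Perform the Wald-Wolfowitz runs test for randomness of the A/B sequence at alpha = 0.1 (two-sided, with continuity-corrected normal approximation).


Step 1: Compute median = 22; label A = above, B = below.
Labels in order: ABABBABAABBA  (n_A = 6, n_B = 6)
Step 2: Count runs R = 9.
Step 3: Under H0 (random ordering), E[R] = 2*n_A*n_B/(n_A+n_B) + 1 = 2*6*6/12 + 1 = 7.0000.
        Var[R] = 2*n_A*n_B*(2*n_A*n_B - n_A - n_B) / ((n_A+n_B)^2 * (n_A+n_B-1)) = 4320/1584 = 2.7273.
        SD[R] = 1.6514.
Step 4: Continuity-corrected z = (R - 0.5 - E[R]) / SD[R] = (9 - 0.5 - 7.0000) / 1.6514 = 0.9083.
Step 5: Two-sided p-value via normal approximation = 2*(1 - Phi(|z|)) = 0.363722.
Step 6: alpha = 0.1. fail to reject H0.

R = 9, z = 0.9083, p = 0.363722, fail to reject H0.


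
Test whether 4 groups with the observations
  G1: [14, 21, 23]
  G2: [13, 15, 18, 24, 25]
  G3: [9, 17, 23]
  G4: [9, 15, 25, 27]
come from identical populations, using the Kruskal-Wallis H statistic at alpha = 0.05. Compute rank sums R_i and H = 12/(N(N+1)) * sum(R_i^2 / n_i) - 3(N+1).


Step 1: Combine all N = 15 observations and assign midranks.
sorted (value, group, rank): (9,G3,1.5), (9,G4,1.5), (13,G2,3), (14,G1,4), (15,G2,5.5), (15,G4,5.5), (17,G3,7), (18,G2,8), (21,G1,9), (23,G1,10.5), (23,G3,10.5), (24,G2,12), (25,G2,13.5), (25,G4,13.5), (27,G4,15)
Step 2: Sum ranks within each group.
R_1 = 23.5 (n_1 = 3)
R_2 = 42 (n_2 = 5)
R_3 = 19 (n_3 = 3)
R_4 = 35.5 (n_4 = 4)
Step 3: H = 12/(N(N+1)) * sum(R_i^2/n_i) - 3(N+1)
     = 12/(15*16) * (23.5^2/3 + 42^2/5 + 19^2/3 + 35.5^2/4) - 3*16
     = 0.050000 * 972.279 - 48
     = 0.613958.
Step 4: Ties present; correction factor C = 1 - 24/(15^3 - 15) = 0.992857. Corrected H = 0.613958 / 0.992857 = 0.618375.
Step 5: Under H0, H ~ chi^2(3); p-value = 0.892213.
Step 6: alpha = 0.05. fail to reject H0.

H = 0.6184, df = 3, p = 0.892213, fail to reject H0.


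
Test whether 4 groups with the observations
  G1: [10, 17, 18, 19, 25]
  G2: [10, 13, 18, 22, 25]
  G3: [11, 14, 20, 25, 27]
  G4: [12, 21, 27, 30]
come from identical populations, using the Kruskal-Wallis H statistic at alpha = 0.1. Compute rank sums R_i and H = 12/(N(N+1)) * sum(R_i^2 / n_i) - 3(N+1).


Step 1: Combine all N = 19 observations and assign midranks.
sorted (value, group, rank): (10,G1,1.5), (10,G2,1.5), (11,G3,3), (12,G4,4), (13,G2,5), (14,G3,6), (17,G1,7), (18,G1,8.5), (18,G2,8.5), (19,G1,10), (20,G3,11), (21,G4,12), (22,G2,13), (25,G1,15), (25,G2,15), (25,G3,15), (27,G3,17.5), (27,G4,17.5), (30,G4,19)
Step 2: Sum ranks within each group.
R_1 = 42 (n_1 = 5)
R_2 = 43 (n_2 = 5)
R_3 = 52.5 (n_3 = 5)
R_4 = 52.5 (n_4 = 4)
Step 3: H = 12/(N(N+1)) * sum(R_i^2/n_i) - 3(N+1)
     = 12/(19*20) * (42^2/5 + 43^2/5 + 52.5^2/5 + 52.5^2/4) - 3*20
     = 0.031579 * 1962.91 - 60
     = 1.986711.
Step 4: Ties present; correction factor C = 1 - 42/(19^3 - 19) = 0.993860. Corrected H = 1.986711 / 0.993860 = 1.998985.
Step 5: Under H0, H ~ chi^2(3); p-value = 0.572617.
Step 6: alpha = 0.1. fail to reject H0.

H = 1.9990, df = 3, p = 0.572617, fail to reject H0.


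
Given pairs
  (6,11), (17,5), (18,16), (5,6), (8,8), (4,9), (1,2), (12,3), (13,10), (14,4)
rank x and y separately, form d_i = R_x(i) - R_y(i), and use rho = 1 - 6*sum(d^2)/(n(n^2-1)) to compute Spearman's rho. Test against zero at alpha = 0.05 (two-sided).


Step 1: Rank x and y separately (midranks; no ties here).
rank(x): 6->4, 17->9, 18->10, 5->3, 8->5, 4->2, 1->1, 12->6, 13->7, 14->8
rank(y): 11->9, 5->4, 16->10, 6->5, 8->6, 9->7, 2->1, 3->2, 10->8, 4->3
Step 2: d_i = R_x(i) - R_y(i); compute d_i^2.
  (4-9)^2=25, (9-4)^2=25, (10-10)^2=0, (3-5)^2=4, (5-6)^2=1, (2-7)^2=25, (1-1)^2=0, (6-2)^2=16, (7-8)^2=1, (8-3)^2=25
sum(d^2) = 122.
Step 3: rho = 1 - 6*122 / (10*(10^2 - 1)) = 1 - 732/990 = 0.260606.
Step 4: Under H0, t = rho * sqrt((n-2)/(1-rho^2)) = 0.7635 ~ t(8).
Step 5: Two-sided p-value from the t-distribution with 8 df = 0.467089.
Step 6: alpha = 0.05. fail to reject H0.

rho = 0.2606, p = 0.467089, fail to reject H0 at alpha = 0.05.


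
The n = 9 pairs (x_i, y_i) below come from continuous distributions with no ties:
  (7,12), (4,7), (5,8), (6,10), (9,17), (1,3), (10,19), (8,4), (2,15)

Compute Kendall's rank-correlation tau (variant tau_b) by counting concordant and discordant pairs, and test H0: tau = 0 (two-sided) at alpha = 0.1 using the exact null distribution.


Step 1: Enumerate the 36 unordered pairs (i,j) with i<j and classify each by sign(x_j-x_i) * sign(y_j-y_i).
  (1,2):dx=-3,dy=-5->C; (1,3):dx=-2,dy=-4->C; (1,4):dx=-1,dy=-2->C; (1,5):dx=+2,dy=+5->C
  (1,6):dx=-6,dy=-9->C; (1,7):dx=+3,dy=+7->C; (1,8):dx=+1,dy=-8->D; (1,9):dx=-5,dy=+3->D
  (2,3):dx=+1,dy=+1->C; (2,4):dx=+2,dy=+3->C; (2,5):dx=+5,dy=+10->C; (2,6):dx=-3,dy=-4->C
  (2,7):dx=+6,dy=+12->C; (2,8):dx=+4,dy=-3->D; (2,9):dx=-2,dy=+8->D; (3,4):dx=+1,dy=+2->C
  (3,5):dx=+4,dy=+9->C; (3,6):dx=-4,dy=-5->C; (3,7):dx=+5,dy=+11->C; (3,8):dx=+3,dy=-4->D
  (3,9):dx=-3,dy=+7->D; (4,5):dx=+3,dy=+7->C; (4,6):dx=-5,dy=-7->C; (4,7):dx=+4,dy=+9->C
  (4,8):dx=+2,dy=-6->D; (4,9):dx=-4,dy=+5->D; (5,6):dx=-8,dy=-14->C; (5,7):dx=+1,dy=+2->C
  (5,8):dx=-1,dy=-13->C; (5,9):dx=-7,dy=-2->C; (6,7):dx=+9,dy=+16->C; (6,8):dx=+7,dy=+1->C
  (6,9):dx=+1,dy=+12->C; (7,8):dx=-2,dy=-15->C; (7,9):dx=-8,dy=-4->C; (8,9):dx=-6,dy=+11->D
Step 2: C = 27, D = 9, total pairs = 36.
Step 3: tau = (C - D)/(n(n-1)/2) = (27 - 9)/36 = 0.500000.
Step 4: Exact two-sided p-value (enumerate n! = 362880 permutations of y under H0): p = 0.075176.
Step 5: alpha = 0.1. reject H0.

tau_b = 0.5000 (C=27, D=9), p = 0.075176, reject H0.


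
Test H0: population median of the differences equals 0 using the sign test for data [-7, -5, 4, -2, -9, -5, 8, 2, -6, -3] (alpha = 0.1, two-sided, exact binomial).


Step 1: Discard zero differences. Original n = 10; n_eff = number of nonzero differences = 10.
Nonzero differences (with sign): -7, -5, +4, -2, -9, -5, +8, +2, -6, -3
Step 2: Count signs: positive = 3, negative = 7.
Step 3: Under H0: P(positive) = 0.5, so the number of positives S ~ Bin(10, 0.5).
Step 4: Two-sided exact p-value = sum of Bin(10,0.5) probabilities at or below the observed probability = 0.343750.
Step 5: alpha = 0.1. fail to reject H0.

n_eff = 10, pos = 3, neg = 7, p = 0.343750, fail to reject H0.


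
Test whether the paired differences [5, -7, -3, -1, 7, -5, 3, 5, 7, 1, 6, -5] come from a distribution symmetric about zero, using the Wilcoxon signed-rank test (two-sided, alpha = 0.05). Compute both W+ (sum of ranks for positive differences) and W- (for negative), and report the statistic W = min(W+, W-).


Step 1: Drop any zero differences (none here) and take |d_i|.
|d| = [5, 7, 3, 1, 7, 5, 3, 5, 7, 1, 6, 5]
Step 2: Midrank |d_i| (ties get averaged ranks).
ranks: |5|->6.5, |7|->11, |3|->3.5, |1|->1.5, |7|->11, |5|->6.5, |3|->3.5, |5|->6.5, |7|->11, |1|->1.5, |6|->9, |5|->6.5
Step 3: Attach original signs; sum ranks with positive sign and with negative sign.
W+ = 6.5 + 11 + 3.5 + 6.5 + 11 + 1.5 + 9 = 49
W- = 11 + 3.5 + 1.5 + 6.5 + 6.5 = 29
(Check: W+ + W- = 78 should equal n(n+1)/2 = 78.)
Step 4: Test statistic W = min(W+, W-) = 29.
Step 5: Ties in |d|, so use the tie-corrected normal approximation.
        E[W] = n(n+1)/4 = 12*13/4 = 39.
        Tie groups: |d|=1 (t=2), |d|=3 (t=2), |d|=5 (t=4), |d|=7 (t=3); sum(t^3 - t) = 96.
        Var[W] = n(n+1)(2n+1)/24 - sum(t^3-t)/48 = 3900/24 - 96/48 = 160.5.
        z = (W - E[W]) / sqrt(Var[W]) = (29 - 39) / 12.6689 = -0.7893.
        Two-sided p = 2*Phi(z) = 0.429915.
Step 6: alpha = 0.05. fail to reject H0.

W+ = 49, W- = 29, W = min = 29, p = 0.429915, fail to reject H0.


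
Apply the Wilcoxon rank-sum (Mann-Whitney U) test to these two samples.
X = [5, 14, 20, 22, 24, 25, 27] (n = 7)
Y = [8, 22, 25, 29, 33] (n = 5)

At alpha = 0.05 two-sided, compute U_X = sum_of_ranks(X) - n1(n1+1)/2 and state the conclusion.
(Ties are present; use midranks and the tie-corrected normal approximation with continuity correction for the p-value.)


Step 1: Combine and sort all 12 observations; assign midranks.
sorted (value, group): (5,X), (8,Y), (14,X), (20,X), (22,X), (22,Y), (24,X), (25,X), (25,Y), (27,X), (29,Y), (33,Y)
ranks: 5->1, 8->2, 14->3, 20->4, 22->5.5, 22->5.5, 24->7, 25->8.5, 25->8.5, 27->10, 29->11, 33->12
Step 2: Rank sum for X: R1 = 1 + 3 + 4 + 5.5 + 7 + 8.5 + 10 = 39.
Step 3: U_X = R1 - n1(n1+1)/2 = 39 - 7*8/2 = 39 - 28 = 11.
       U_Y = n1*n2 - U_X = 35 - 11 = 24.
Step 4: Ties are present, so use the tie-corrected normal approximation (with continuity correction) for the p-value.
Step 5: p-value = 0.328162; compare to alpha = 0.05. fail to reject H0.

U_X = 11, p = 0.328162, fail to reject H0 at alpha = 0.05.


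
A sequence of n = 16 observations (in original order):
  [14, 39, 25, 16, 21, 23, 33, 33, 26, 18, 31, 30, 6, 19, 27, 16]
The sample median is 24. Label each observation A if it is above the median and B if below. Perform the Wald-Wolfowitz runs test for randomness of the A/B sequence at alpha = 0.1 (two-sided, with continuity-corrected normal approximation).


Step 1: Compute median = 24; label A = above, B = below.
Labels in order: BAABBBAAABAABBAB  (n_A = 8, n_B = 8)
Step 2: Count runs R = 9.
Step 3: Under H0 (random ordering), E[R] = 2*n_A*n_B/(n_A+n_B) + 1 = 2*8*8/16 + 1 = 9.0000.
        Var[R] = 2*n_A*n_B*(2*n_A*n_B - n_A - n_B) / ((n_A+n_B)^2 * (n_A+n_B-1)) = 14336/3840 = 3.7333.
        SD[R] = 1.9322.
Step 4: R = E[R], so z = 0 with no continuity correction.
Step 5: Two-sided p-value via normal approximation = 2*(1 - Phi(|z|)) = 1.000000.
Step 6: alpha = 0.1. fail to reject H0.

R = 9, z = 0.0000, p = 1.000000, fail to reject H0.


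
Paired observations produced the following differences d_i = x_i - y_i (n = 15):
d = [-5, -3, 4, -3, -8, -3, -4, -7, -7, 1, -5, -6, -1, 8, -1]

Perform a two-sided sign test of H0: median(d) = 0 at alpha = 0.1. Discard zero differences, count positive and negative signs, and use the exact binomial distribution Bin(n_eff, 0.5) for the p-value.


Step 1: Discard zero differences. Original n = 15; n_eff = number of nonzero differences = 15.
Nonzero differences (with sign): -5, -3, +4, -3, -8, -3, -4, -7, -7, +1, -5, -6, -1, +8, -1
Step 2: Count signs: positive = 3, negative = 12.
Step 3: Under H0: P(positive) = 0.5, so the number of positives S ~ Bin(15, 0.5).
Step 4: Two-sided exact p-value = sum of Bin(15,0.5) probabilities at or below the observed probability = 0.035156.
Step 5: alpha = 0.1. reject H0.

n_eff = 15, pos = 3, neg = 12, p = 0.035156, reject H0.


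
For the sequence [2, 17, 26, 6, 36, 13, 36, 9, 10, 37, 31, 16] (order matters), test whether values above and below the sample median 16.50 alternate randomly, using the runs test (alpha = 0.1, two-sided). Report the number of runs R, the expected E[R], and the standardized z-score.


Step 1: Compute median = 16.50; label A = above, B = below.
Labels in order: BAABABABBAAB  (n_A = 6, n_B = 6)
Step 2: Count runs R = 9.
Step 3: Under H0 (random ordering), E[R] = 2*n_A*n_B/(n_A+n_B) + 1 = 2*6*6/12 + 1 = 7.0000.
        Var[R] = 2*n_A*n_B*(2*n_A*n_B - n_A - n_B) / ((n_A+n_B)^2 * (n_A+n_B-1)) = 4320/1584 = 2.7273.
        SD[R] = 1.6514.
Step 4: Continuity-corrected z = (R - 0.5 - E[R]) / SD[R] = (9 - 0.5 - 7.0000) / 1.6514 = 0.9083.
Step 5: Two-sided p-value via normal approximation = 2*(1 - Phi(|z|)) = 0.363722.
Step 6: alpha = 0.1. fail to reject H0.

R = 9, z = 0.9083, p = 0.363722, fail to reject H0.


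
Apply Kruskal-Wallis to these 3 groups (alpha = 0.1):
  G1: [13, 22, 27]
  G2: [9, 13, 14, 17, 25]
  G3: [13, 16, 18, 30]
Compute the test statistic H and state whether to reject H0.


Step 1: Combine all N = 12 observations and assign midranks.
sorted (value, group, rank): (9,G2,1), (13,G1,3), (13,G2,3), (13,G3,3), (14,G2,5), (16,G3,6), (17,G2,7), (18,G3,8), (22,G1,9), (25,G2,10), (27,G1,11), (30,G3,12)
Step 2: Sum ranks within each group.
R_1 = 23 (n_1 = 3)
R_2 = 26 (n_2 = 5)
R_3 = 29 (n_3 = 4)
Step 3: H = 12/(N(N+1)) * sum(R_i^2/n_i) - 3(N+1)
     = 12/(12*13) * (23^2/3 + 26^2/5 + 29^2/4) - 3*13
     = 0.076923 * 521.783 - 39
     = 1.137179.
Step 4: Ties present; correction factor C = 1 - 24/(12^3 - 12) = 0.986014. Corrected H = 1.137179 / 0.986014 = 1.153310.
Step 5: Under H0, H ~ chi^2(2); p-value = 0.561774.
Step 6: alpha = 0.1. fail to reject H0.

H = 1.1533, df = 2, p = 0.561774, fail to reject H0.


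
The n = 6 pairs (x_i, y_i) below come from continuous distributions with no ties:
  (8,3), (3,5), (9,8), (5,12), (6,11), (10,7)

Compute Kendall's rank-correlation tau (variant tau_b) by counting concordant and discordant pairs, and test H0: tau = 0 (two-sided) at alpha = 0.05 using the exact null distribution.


Step 1: Enumerate the 15 unordered pairs (i,j) with i<j and classify each by sign(x_j-x_i) * sign(y_j-y_i).
  (1,2):dx=-5,dy=+2->D; (1,3):dx=+1,dy=+5->C; (1,4):dx=-3,dy=+9->D; (1,5):dx=-2,dy=+8->D
  (1,6):dx=+2,dy=+4->C; (2,3):dx=+6,dy=+3->C; (2,4):dx=+2,dy=+7->C; (2,5):dx=+3,dy=+6->C
  (2,6):dx=+7,dy=+2->C; (3,4):dx=-4,dy=+4->D; (3,5):dx=-3,dy=+3->D; (3,6):dx=+1,dy=-1->D
  (4,5):dx=+1,dy=-1->D; (4,6):dx=+5,dy=-5->D; (5,6):dx=+4,dy=-4->D
Step 2: C = 6, D = 9, total pairs = 15.
Step 3: tau = (C - D)/(n(n-1)/2) = (6 - 9)/15 = -0.200000.
Step 4: Exact two-sided p-value (enumerate n! = 720 permutations of y under H0): p = 0.719444.
Step 5: alpha = 0.05. fail to reject H0.

tau_b = -0.2000 (C=6, D=9), p = 0.719444, fail to reject H0.


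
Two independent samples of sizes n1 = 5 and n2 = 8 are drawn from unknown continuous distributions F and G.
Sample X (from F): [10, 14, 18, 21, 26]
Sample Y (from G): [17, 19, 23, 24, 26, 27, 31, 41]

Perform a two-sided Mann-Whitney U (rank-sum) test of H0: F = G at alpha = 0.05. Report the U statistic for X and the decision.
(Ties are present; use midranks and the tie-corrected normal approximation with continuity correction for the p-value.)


Step 1: Combine and sort all 13 observations; assign midranks.
sorted (value, group): (10,X), (14,X), (17,Y), (18,X), (19,Y), (21,X), (23,Y), (24,Y), (26,X), (26,Y), (27,Y), (31,Y), (41,Y)
ranks: 10->1, 14->2, 17->3, 18->4, 19->5, 21->6, 23->7, 24->8, 26->9.5, 26->9.5, 27->11, 31->12, 41->13
Step 2: Rank sum for X: R1 = 1 + 2 + 4 + 6 + 9.5 = 22.5.
Step 3: U_X = R1 - n1(n1+1)/2 = 22.5 - 5*6/2 = 22.5 - 15 = 7.5.
       U_Y = n1*n2 - U_X = 40 - 7.5 = 32.5.
Step 4: Ties are present, so use the tie-corrected normal approximation (with continuity correction) for the p-value.
Step 5: p-value = 0.078571; compare to alpha = 0.05. fail to reject H0.

U_X = 7.5, p = 0.078571, fail to reject H0 at alpha = 0.05.


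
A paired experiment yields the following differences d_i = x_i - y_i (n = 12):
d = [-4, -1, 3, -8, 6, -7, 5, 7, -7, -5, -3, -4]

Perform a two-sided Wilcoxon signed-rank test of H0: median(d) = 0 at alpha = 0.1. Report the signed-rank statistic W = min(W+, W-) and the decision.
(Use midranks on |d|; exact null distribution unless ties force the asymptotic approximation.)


Step 1: Drop any zero differences (none here) and take |d_i|.
|d| = [4, 1, 3, 8, 6, 7, 5, 7, 7, 5, 3, 4]
Step 2: Midrank |d_i| (ties get averaged ranks).
ranks: |4|->4.5, |1|->1, |3|->2.5, |8|->12, |6|->8, |7|->10, |5|->6.5, |7|->10, |7|->10, |5|->6.5, |3|->2.5, |4|->4.5
Step 3: Attach original signs; sum ranks with positive sign and with negative sign.
W+ = 2.5 + 8 + 6.5 + 10 = 27
W- = 4.5 + 1 + 12 + 10 + 10 + 6.5 + 2.5 + 4.5 = 51
(Check: W+ + W- = 78 should equal n(n+1)/2 = 78.)
Step 4: Test statistic W = min(W+, W-) = 27.
Step 5: Ties in |d|, so use the tie-corrected normal approximation.
        E[W] = n(n+1)/4 = 12*13/4 = 39.
        Tie groups: |d|=3 (t=2), |d|=4 (t=2), |d|=5 (t=2), |d|=7 (t=3); sum(t^3 - t) = 42.
        Var[W] = n(n+1)(2n+1)/24 - sum(t^3-t)/48 = 3900/24 - 42/48 = 161.625.
        z = (W - E[W]) / sqrt(Var[W]) = (27 - 39) / 12.7132 = -0.9439.
        Two-sided p = 2*Phi(z) = 0.345220.
Step 6: alpha = 0.1. fail to reject H0.

W+ = 27, W- = 51, W = min = 27, p = 0.345220, fail to reject H0.


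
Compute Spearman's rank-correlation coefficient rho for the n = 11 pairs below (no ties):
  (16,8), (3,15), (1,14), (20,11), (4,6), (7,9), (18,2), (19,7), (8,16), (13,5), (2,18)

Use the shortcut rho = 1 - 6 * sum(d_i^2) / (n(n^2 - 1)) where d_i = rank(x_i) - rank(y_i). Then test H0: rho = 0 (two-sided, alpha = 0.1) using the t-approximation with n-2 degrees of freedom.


Step 1: Rank x and y separately (midranks; no ties here).
rank(x): 16->8, 3->3, 1->1, 20->11, 4->4, 7->5, 18->9, 19->10, 8->6, 13->7, 2->2
rank(y): 8->5, 15->9, 14->8, 11->7, 6->3, 9->6, 2->1, 7->4, 16->10, 5->2, 18->11
Step 2: d_i = R_x(i) - R_y(i); compute d_i^2.
  (8-5)^2=9, (3-9)^2=36, (1-8)^2=49, (11-7)^2=16, (4-3)^2=1, (5-6)^2=1, (9-1)^2=64, (10-4)^2=36, (6-10)^2=16, (7-2)^2=25, (2-11)^2=81
sum(d^2) = 334.
Step 3: rho = 1 - 6*334 / (11*(11^2 - 1)) = 1 - 2004/1320 = -0.518182.
Step 4: Under H0, t = rho * sqrt((n-2)/(1-rho^2)) = -1.8176 ~ t(9).
Step 5: Two-sided p-value from the t-distribution with 9 df = 0.102492.
Step 6: alpha = 0.1. fail to reject H0.

rho = -0.5182, p = 0.102492, fail to reject H0 at alpha = 0.1.


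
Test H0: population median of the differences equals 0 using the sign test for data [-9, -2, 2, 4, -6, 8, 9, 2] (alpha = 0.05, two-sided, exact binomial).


Step 1: Discard zero differences. Original n = 8; n_eff = number of nonzero differences = 8.
Nonzero differences (with sign): -9, -2, +2, +4, -6, +8, +9, +2
Step 2: Count signs: positive = 5, negative = 3.
Step 3: Under H0: P(positive) = 0.5, so the number of positives S ~ Bin(8, 0.5).
Step 4: Two-sided exact p-value = sum of Bin(8,0.5) probabilities at or below the observed probability = 0.726562.
Step 5: alpha = 0.05. fail to reject H0.

n_eff = 8, pos = 5, neg = 3, p = 0.726562, fail to reject H0.


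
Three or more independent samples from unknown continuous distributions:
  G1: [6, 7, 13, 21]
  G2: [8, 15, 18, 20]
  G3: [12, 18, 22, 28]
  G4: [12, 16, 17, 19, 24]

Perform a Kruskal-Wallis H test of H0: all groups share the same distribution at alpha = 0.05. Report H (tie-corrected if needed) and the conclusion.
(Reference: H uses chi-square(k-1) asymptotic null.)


Step 1: Combine all N = 17 observations and assign midranks.
sorted (value, group, rank): (6,G1,1), (7,G1,2), (8,G2,3), (12,G3,4.5), (12,G4,4.5), (13,G1,6), (15,G2,7), (16,G4,8), (17,G4,9), (18,G2,10.5), (18,G3,10.5), (19,G4,12), (20,G2,13), (21,G1,14), (22,G3,15), (24,G4,16), (28,G3,17)
Step 2: Sum ranks within each group.
R_1 = 23 (n_1 = 4)
R_2 = 33.5 (n_2 = 4)
R_3 = 47 (n_3 = 4)
R_4 = 49.5 (n_4 = 5)
Step 3: H = 12/(N(N+1)) * sum(R_i^2/n_i) - 3(N+1)
     = 12/(17*18) * (23^2/4 + 33.5^2/4 + 47^2/4 + 49.5^2/5) - 3*18
     = 0.039216 * 1455.11 - 54
     = 3.063235.
Step 4: Ties present; correction factor C = 1 - 12/(17^3 - 17) = 0.997549. Corrected H = 3.063235 / 0.997549 = 3.070762.
Step 5: Under H0, H ~ chi^2(3); p-value = 0.380843.
Step 6: alpha = 0.05. fail to reject H0.

H = 3.0708, df = 3, p = 0.380843, fail to reject H0.


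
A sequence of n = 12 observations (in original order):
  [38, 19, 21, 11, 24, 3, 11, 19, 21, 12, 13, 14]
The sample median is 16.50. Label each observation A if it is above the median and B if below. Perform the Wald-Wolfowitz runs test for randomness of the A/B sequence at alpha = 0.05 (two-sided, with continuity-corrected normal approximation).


Step 1: Compute median = 16.50; label A = above, B = below.
Labels in order: AAABABBAABBB  (n_A = 6, n_B = 6)
Step 2: Count runs R = 6.
Step 3: Under H0 (random ordering), E[R] = 2*n_A*n_B/(n_A+n_B) + 1 = 2*6*6/12 + 1 = 7.0000.
        Var[R] = 2*n_A*n_B*(2*n_A*n_B - n_A - n_B) / ((n_A+n_B)^2 * (n_A+n_B-1)) = 4320/1584 = 2.7273.
        SD[R] = 1.6514.
Step 4: Continuity-corrected z = (R + 0.5 - E[R]) / SD[R] = (6 + 0.5 - 7.0000) / 1.6514 = -0.3028.
Step 5: Two-sided p-value via normal approximation = 2*(1 - Phi(|z|)) = 0.762069.
Step 6: alpha = 0.05. fail to reject H0.

R = 6, z = -0.3028, p = 0.762069, fail to reject H0.
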